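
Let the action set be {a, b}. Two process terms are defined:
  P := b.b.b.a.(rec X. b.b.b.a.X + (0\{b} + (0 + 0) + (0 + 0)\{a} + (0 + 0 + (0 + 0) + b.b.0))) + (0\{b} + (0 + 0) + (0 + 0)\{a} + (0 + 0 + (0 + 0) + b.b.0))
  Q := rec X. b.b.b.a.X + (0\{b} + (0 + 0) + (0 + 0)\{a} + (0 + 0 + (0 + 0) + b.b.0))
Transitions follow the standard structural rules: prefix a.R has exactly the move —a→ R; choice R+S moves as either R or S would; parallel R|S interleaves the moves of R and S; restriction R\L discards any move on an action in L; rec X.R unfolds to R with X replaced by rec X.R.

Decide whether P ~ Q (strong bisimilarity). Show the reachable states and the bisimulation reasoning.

YES

P's transition system — 7 states:
  p0 = b.b.b.a.(rec X. b.b.b.a.X + (0\{b} + (0 + 0) + (0 + 0)\{a} + (0 + 0 + (0 + 0) + b.b.0))) + (0\{b} + (0 + 0) + (0 + 0)\{a} + (0 + 0 + (0 + 0) + b.b.0)) :: --b--▸ p1, --b--▸ p2
  p1 = b.0 :: --b--▸ p3
  p2 = b.b.a.(rec X. b.b.b.a.X + (0\{b} + (0 + 0) + (0 + 0)\{a} + (0 + 0 + (0 + 0) + b.b.0))) :: --b--▸ p4
  p3 = 0 :: (no moves)
  p4 = b.a.(rec X. b.b.b.a.X + (0\{b} + (0 + 0) + (0 + 0)\{a} + (0 + 0 + (0 + 0) + b.b.0))) :: --b--▸ p5
  p5 = a.(rec X. b.b.b.a.X + (0\{b} + (0 + 0) + (0 + 0)\{a} + (0 + 0 + (0 + 0) + b.b.0))) :: --a--▸ p6
  p6 = rec X. b.b.b.a.X + (0\{b} + (0 + 0) + (0 + 0)\{a} + (0 + 0 + (0 + 0) + b.b.0)) :: --b--▸ p1, --b--▸ p2
Q's transition system — 6 states:
  q0 = rec X. b.b.b.a.X + (0\{b} + (0 + 0) + (0 + 0)\{a} + (0 + 0 + (0 + 0) + b.b.0)) :: --b--▸ q1, --b--▸ q2
  q1 = b.0 :: --b--▸ q3
  q2 = b.b.a.(rec X. b.b.b.a.X + (0\{b} + (0 + 0) + (0 + 0)\{a} + (0 + 0 + (0 + 0) + b.b.0))) :: --b--▸ q4
  q3 = 0 :: (no moves)
  q4 = b.a.(rec X. b.b.b.a.X + (0\{b} + (0 + 0) + (0 + 0)\{a} + (0 + 0 + (0 + 0) + b.b.0))) :: --b--▸ q5
  q5 = a.(rec X. b.b.b.a.X + (0\{b} + (0 + 0) + (0 + 0)\{a} + (0 + 0 + (0 + 0) + b.b.0))) :: --a--▸ q0
Coarsest stable partition (strong bisimilarity classes):
  B0 = {p0, p6, q0}
  B1 = {p1, q1}
  B2 = {p3, q3}
  B3 = {p2, q2}
  B4 = {p4, q4}
  B5 = {p5, q5}
p0 ∈ B0, q0 ∈ B0 → same block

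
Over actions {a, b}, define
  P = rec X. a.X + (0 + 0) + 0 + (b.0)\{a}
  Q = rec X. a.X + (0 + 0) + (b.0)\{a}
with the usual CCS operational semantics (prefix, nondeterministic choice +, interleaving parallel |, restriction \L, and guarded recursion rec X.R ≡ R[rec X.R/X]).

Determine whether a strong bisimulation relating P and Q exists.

P's transition system — 2 states:
  s0 = rec X. a.X + (0 + 0) + 0 + (b.0)\{a} ⊢ ··a··> s0, ··b··> s1
  s1 = 0\{a} ⊢ deadlocked
Q's transition system — 2 states:
  t0 = rec X. a.X + (0 + 0) + (b.0)\{a} ⊢ ··a··> t0, ··b··> t1
  t1 = 0\{a} ⊢ deadlocked
Coarsest stable partition (strong bisimilarity classes):
  B0 = {s0, t0}
  B1 = {s1, t1}
s0 ∈ B0, t0 ∈ B0 → same block

bisimilar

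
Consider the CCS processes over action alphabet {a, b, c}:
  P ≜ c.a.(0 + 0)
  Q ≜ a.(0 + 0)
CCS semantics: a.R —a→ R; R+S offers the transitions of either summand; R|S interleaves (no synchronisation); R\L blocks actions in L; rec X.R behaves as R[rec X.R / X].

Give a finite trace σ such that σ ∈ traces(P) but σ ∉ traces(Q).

LTS(P): 3 reachable states
  p0 = c.a.(0 + 0) | ··c··> p1
  p1 = a.(0 + 0) | ··a··> p2
  p2 = 0 + 0 | ∅
LTS(Q): 2 reachable states
  q0 = a.(0 + 0) | ··a··> q1
  q1 = 0 + 0 | ∅
Executing c from P (initial set {p0}):
  [1] c ⇒ {p1}
  ✓ P
Executing c from Q (initial set {q0}):
  [1] c ⇒ no successor for Q

c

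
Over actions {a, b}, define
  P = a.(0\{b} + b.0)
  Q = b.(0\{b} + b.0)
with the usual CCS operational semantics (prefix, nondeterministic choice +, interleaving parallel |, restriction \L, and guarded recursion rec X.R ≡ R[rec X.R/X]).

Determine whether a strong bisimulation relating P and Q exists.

P's transition system — 3 states:
  u0 = a.(0\{b} + b.0) has moves ··a··> u1
  u1 = 0\{b} + b.0 has moves ··b··> u2
  u2 = 0 has moves ·
Q's transition system — 3 states:
  v0 = b.(0\{b} + b.0) has moves ··b··> v1
  v1 = 0\{b} + b.0 has moves ··b··> v2
  v2 = 0 has moves ·
Coarsest stable partition (strong bisimilarity classes):
  B0 = {u0}
  B1 = {u1, v1}
  B2 = {u2, v2}
  B3 = {v0}
u0 ∈ B0, v0 ∈ B3 → different blocks

NO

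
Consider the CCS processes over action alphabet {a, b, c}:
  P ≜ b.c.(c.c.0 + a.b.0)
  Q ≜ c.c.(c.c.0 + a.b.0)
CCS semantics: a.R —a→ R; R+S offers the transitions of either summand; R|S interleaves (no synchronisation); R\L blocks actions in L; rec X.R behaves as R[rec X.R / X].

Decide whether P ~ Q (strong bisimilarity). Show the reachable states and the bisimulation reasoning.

NO

LTS(P): 6 reachable states
  u0 = b.c.(c.c.0 + a.b.0) | —b→ u1
  u1 = c.(c.c.0 + a.b.0) | —c→ u2
  u2 = c.c.0 + a.b.0 | —a→ u3, —c→ u4
  u3 = b.0 | —b→ u5
  u4 = c.0 | —c→ u5
  u5 = 0 | ·
LTS(Q): 6 reachable states
  v0 = c.c.(c.c.0 + a.b.0) | —c→ v1
  v1 = c.(c.c.0 + a.b.0) | —c→ v2
  v2 = c.c.0 + a.b.0 | —a→ v3, —c→ v4
  v3 = b.0 | —b→ v5
  v4 = c.0 | —c→ v5
  v5 = 0 | ·
Partition-refinement fixed point:
  B0 = {u0}
  B1 = {u1, v1}
  B2 = {u2, v2}
  B3 = {u3, v3}
  B4 = {u5, v5}
  B5 = {u4, v4}
  B6 = {v0}
u0 ∈ B0, v0 ∈ B6 → different blocks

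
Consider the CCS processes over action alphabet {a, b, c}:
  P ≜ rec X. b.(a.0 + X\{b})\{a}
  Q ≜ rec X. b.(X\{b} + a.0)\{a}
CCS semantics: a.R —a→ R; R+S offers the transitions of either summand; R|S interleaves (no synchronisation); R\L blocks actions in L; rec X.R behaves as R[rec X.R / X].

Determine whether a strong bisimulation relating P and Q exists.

bisimilar

LTS(P): 2 reachable states
  u0 = rec X. b.(a.0 + X\{b})\{a} → -b-> u1
  u1 = (a.0 + (rec X. b.(a.0 + X\{b})\{a})\{b})\{a} → ∅
LTS(Q): 2 reachable states
  v0 = rec X. b.(X\{b} + a.0)\{a} → -b-> v1
  v1 = ((rec X. b.(X\{b} + a.0)\{a})\{b} + a.0)\{a} → ∅
Coarsest stable partition (strong bisimilarity classes):
  B0 = {u0, v0}
  B1 = {u1, v1}
u0 ∈ B0, v0 ∈ B0 → same block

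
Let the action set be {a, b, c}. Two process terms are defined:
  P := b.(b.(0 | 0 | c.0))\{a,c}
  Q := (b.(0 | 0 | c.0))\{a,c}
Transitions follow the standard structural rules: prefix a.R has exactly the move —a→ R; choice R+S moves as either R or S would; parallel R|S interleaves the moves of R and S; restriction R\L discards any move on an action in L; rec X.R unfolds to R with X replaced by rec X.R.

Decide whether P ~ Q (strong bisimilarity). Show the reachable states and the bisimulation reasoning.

Reachable graph of P (3 states):
  s0 = b.(b.(0 | 0 | c.0))\{a,c} :: —b→ s1
  s1 = (b.(0 | 0 | c.0))\{a,c} :: —b→ s2
  s2 = (0 | 0 | c.0)\{a,c} :: stopped
Reachable graph of Q (2 states):
  t0 = (b.(0 | 0 | c.0))\{a,c} :: —b→ t1
  t1 = (0 | 0 | c.0)\{a,c} :: stopped
Partition-refinement fixed point:
  B0 = {s0}
  B1 = {s1, t0}
  B2 = {s2, t1}
s0 ∈ B0, t0 ∈ B1 → different blocks

NO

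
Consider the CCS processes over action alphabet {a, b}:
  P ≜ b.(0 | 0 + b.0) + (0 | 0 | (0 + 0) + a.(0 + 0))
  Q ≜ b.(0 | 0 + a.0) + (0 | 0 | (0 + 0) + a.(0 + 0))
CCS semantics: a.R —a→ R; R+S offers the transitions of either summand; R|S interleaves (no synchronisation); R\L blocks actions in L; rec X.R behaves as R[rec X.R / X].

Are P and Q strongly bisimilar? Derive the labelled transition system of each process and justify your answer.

NO

Reachable graph of P (4 states):
  s0 = b.(0 | 0 + b.0) + (0 | 0 | (0 + 0) + a.(0 + 0)) :: --a--▸ s1, --b--▸ s2
  s1 = 0 + 0 :: ∅
  s2 = 0 | 0 + b.0 :: --b--▸ s3
  s3 = 0 :: ∅
Reachable graph of Q (4 states):
  t0 = b.(0 | 0 + a.0) + (0 | 0 | (0 + 0) + a.(0 + 0)) :: --a--▸ t1, --b--▸ t2
  t1 = 0 + 0 :: ∅
  t2 = 0 | 0 + a.0 :: --a--▸ t3
  t3 = 0 :: ∅
Bisimilarity quotient blocks:
  B0 = {s0}
  B1 = {s1, s3, t1, t3}
  B2 = {s2}
  B3 = {t0}
  B4 = {t2}
s0 ∈ B0, t0 ∈ B3 → different blocks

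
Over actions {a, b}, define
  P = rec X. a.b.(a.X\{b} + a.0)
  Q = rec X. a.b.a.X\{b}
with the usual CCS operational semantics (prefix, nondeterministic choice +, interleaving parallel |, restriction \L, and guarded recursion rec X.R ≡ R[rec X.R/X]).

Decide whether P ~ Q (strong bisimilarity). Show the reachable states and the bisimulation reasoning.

LTS(P): 6 reachable states
  m0 = rec X. a.b.(a.X\{b} + a.0) :: ··a··> m1
  m1 = b.(a.(rec X. a.b.(a.X\{b} + a.0))\{b} + a.0) :: ··b··> m2
  m2 = a.(rec X. a.b.(a.X\{b} + a.0))\{b} + a.0 :: ··a··> m3, ··a··> m4
  m3 = (rec X. a.b.(a.X\{b} + a.0))\{b} :: ··a··> m5
  m4 = 0 :: ·
  m5 = (b.(a.(rec X. a.b.(a.X\{b} + a.0))\{b} + a.0))\{b} :: ·
LTS(Q): 5 reachable states
  n0 = rec X. a.b.a.X\{b} :: ··a··> n1
  n1 = b.a.(rec X. a.b.a.X\{b})\{b} :: ··b··> n2
  n2 = a.(rec X. a.b.a.X\{b})\{b} :: ··a··> n3
  n3 = (rec X. a.b.a.X\{b})\{b} :: ··a··> n4
  n4 = (b.a.(rec X. a.b.a.X\{b})\{b})\{b} :: ·
Bisimilarity quotient blocks:
  B0 = {m0}
  B1 = {m1}
  B2 = {m2}
  B3 = {m4, m5, n4}
  B4 = {m3, n3}
  B5 = {n0}
  B6 = {n1}
  B7 = {n2}
m0 ∈ B0, n0 ∈ B5 → different blocks

P ≁ Q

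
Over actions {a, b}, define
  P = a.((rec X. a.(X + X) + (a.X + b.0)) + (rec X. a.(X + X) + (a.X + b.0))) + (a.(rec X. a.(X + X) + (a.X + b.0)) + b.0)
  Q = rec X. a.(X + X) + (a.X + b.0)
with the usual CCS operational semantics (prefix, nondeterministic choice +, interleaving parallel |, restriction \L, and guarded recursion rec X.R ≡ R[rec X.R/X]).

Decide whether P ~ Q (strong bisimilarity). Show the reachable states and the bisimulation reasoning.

YES

P's transition system — 4 states:
  s0 = a.((rec X. a.(X + X) + (a.X + b.0)) + (rec X. a.(X + X) + (a.X + b.0))) + (a.(rec X. a.(X + X) + (a.X + b.0)) + b.0) → -a-> s1, -a-> s2, -b-> s3
  s1 = (rec X. a.(X + X) + (a.X + b.0)) + (rec X. a.(X + X) + (a.X + b.0)) → -a-> s1, -a-> s2, -b-> s3
  s2 = rec X. a.(X + X) + (a.X + b.0) → -a-> s1, -a-> s2, -b-> s3
  s3 = 0 → ·
Q's transition system — 3 states:
  t0 = rec X. a.(X + X) + (a.X + b.0) → -a-> t0, -a-> t1, -b-> t2
  t1 = (rec X. a.(X + X) + (a.X + b.0)) + (rec X. a.(X + X) + (a.X + b.0)) → -a-> t0, -a-> t1, -b-> t2
  t2 = 0 → ·
Partition-refinement fixed point:
  B0 = {s0, s1, s2, t0, t1}
  B1 = {s3, t2}
s0 ∈ B0, t0 ∈ B0 → same block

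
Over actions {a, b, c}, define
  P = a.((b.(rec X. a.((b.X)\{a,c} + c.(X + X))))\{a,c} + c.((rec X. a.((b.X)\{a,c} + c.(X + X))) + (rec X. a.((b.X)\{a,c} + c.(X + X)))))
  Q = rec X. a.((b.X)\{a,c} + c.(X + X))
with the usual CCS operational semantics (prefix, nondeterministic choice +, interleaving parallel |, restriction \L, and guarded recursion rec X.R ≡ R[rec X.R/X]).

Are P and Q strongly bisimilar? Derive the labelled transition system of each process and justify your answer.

bisimilar

LTS(P): 4 reachable states
  u0 = a.((b.(rec X. a.((b.X)\{a,c} + c.(X + X))))\{a,c} + c.((rec X. a.((b.X)\{a,c} + c.(X + X))) + (rec X. a.((b.X)\{a,c} + c.(X + X))))) | ··a··> u1
  u1 = (b.(rec X. a.((b.X)\{a,c} + c.(X + X))))\{a,c} + c.((rec X. a.((b.X)\{a,c} + c.(X + X))) + (rec X. a.((b.X)\{a,c} + c.(X + X)))) | ··b··> u2, ··c··> u3
  u2 = (rec X. a.((b.X)\{a,c} + c.(X + X)))\{a,c} | ∅
  u3 = (rec X. a.((b.X)\{a,c} + c.(X + X))) + (rec X. a.((b.X)\{a,c} + c.(X + X))) | ··a··> u1
LTS(Q): 4 reachable states
  v0 = rec X. a.((b.X)\{a,c} + c.(X + X)) | ··a··> v1
  v1 = (b.(rec X. a.((b.X)\{a,c} + c.(X + X))))\{a,c} + c.((rec X. a.((b.X)\{a,c} + c.(X + X))) + (rec X. a.((b.X)\{a,c} + c.(X + X)))) | ··b··> v2, ··c··> v3
  v2 = (rec X. a.((b.X)\{a,c} + c.(X + X)))\{a,c} | ∅
  v3 = (rec X. a.((b.X)\{a,c} + c.(X + X))) + (rec X. a.((b.X)\{a,c} + c.(X + X))) | ··a··> v1
Coarsest stable partition (strong bisimilarity classes):
  B0 = {u0, u3, v0, v3}
  B1 = {u1, v1}
  B2 = {u2, v2}
u0 ∈ B0, v0 ∈ B0 → same block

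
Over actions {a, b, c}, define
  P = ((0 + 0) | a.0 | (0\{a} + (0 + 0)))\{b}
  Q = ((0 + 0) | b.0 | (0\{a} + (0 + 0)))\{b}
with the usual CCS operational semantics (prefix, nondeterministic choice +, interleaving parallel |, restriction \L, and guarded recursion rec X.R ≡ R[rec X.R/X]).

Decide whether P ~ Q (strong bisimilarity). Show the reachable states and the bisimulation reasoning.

P's transition system — 2 states:
  s0 = ((0 + 0) | a.0 | (0\{a} + (0 + 0)))\{b} → =a=> s1
  s1 = ((0 + 0) | 0 | (0\{a} + (0 + 0)))\{b} → stopped
Q's transition system — 1 states:
  t0 = ((0 + 0) | b.0 | (0\{a} + (0 + 0)))\{b} → stopped
Bisimilarity quotient blocks:
  B0 = {s0}
  B1 = {s1, t0}
s0 ∈ B0, t0 ∈ B1 → different blocks

P ≁ Q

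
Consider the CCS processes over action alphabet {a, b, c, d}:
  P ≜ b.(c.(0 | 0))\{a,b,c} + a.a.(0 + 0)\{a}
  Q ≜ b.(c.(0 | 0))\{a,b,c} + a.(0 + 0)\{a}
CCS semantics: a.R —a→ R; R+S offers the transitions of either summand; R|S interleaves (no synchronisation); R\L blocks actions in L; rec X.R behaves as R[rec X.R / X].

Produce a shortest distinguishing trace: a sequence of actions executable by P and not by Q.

P's transition system — 4 states:
  p0 = b.(c.(0 | 0))\{a,b,c} + a.a.(0 + 0)\{a} has moves =a=> p1, =b=> p2
  p1 = a.(0 + 0)\{a} has moves =a=> p3
  p2 = (c.(0 | 0))\{a,b,c} has moves ·
  p3 = (0 + 0)\{a} has moves ·
Q's transition system — 3 states:
  q0 = b.(c.(0 | 0))\{a,b,c} + a.(0 + 0)\{a} has moves =a=> q1, =b=> q2
  q1 = (0 + 0)\{a} has moves ·
  q2 = (c.(0 | 0))\{a,b,c} has moves ·
Executing aa from P (initial set {p0}):
  [1] a ⇒ {p1}
  [2] a ⇒ {p3}
  P completes σ.
Executing aa from Q (initial set {q0}):
  [1] a ⇒ {q1}
  [2] a ⇒ ∅ (Q stuck)

aa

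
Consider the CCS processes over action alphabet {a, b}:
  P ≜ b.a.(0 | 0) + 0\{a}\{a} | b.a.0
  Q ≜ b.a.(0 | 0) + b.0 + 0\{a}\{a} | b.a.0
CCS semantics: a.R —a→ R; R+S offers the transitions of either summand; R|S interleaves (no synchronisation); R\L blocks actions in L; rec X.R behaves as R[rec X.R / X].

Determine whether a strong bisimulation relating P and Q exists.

Reachable graph of P (5 states):
  u0 = b.a.(0 | 0) + 0\{a}\{a} | b.a.0 :: --b--▸ u1, --b--▸ u2
  u1 = 0\{a}\{a} | a.0 :: --a--▸ u3
  u2 = a.(0 | 0) :: --a--▸ u4
  u3 = 0\{a}\{a} | 0 :: stopped
  u4 = 0 | 0 :: stopped
Reachable graph of Q (6 states):
  v0 = b.a.(0 | 0) + b.0 + 0\{a}\{a} | b.a.0 :: --b--▸ v1, --b--▸ v2, --b--▸ v3
  v1 = 0 :: stopped
  v2 = 0\{a}\{a} | a.0 :: --a--▸ v4
  v3 = a.(0 | 0) :: --a--▸ v5
  v4 = 0\{a}\{a} | 0 :: stopped
  v5 = 0 | 0 :: stopped
Coarsest stable partition (strong bisimilarity classes):
  B0 = {u0}
  B1 = {u1, u2, v2, v3}
  B2 = {u3, u4, v1, v4, v5}
  B3 = {v0}
u0 ∈ B0, v0 ∈ B3 → different blocks

P ≁ Q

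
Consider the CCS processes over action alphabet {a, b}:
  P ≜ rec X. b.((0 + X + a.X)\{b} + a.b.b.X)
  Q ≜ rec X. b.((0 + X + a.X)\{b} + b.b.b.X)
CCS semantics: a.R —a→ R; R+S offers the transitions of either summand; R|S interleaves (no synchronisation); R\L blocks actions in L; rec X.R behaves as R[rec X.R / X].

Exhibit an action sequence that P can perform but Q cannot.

bab

Reachable graph of P (5 states):
  s0 = rec X. b.((0 + X + a.X)\{b} + a.b.b.X) :: -b-> s1
  s1 = (0 + (rec X. b.((0 + X + a.X)\{b} + a.b.b.X)) + a.(rec X. b.((0 + X + a.X)\{b} + a.b.b.X)))\{b} + a.b.b.(rec X. b.((0 + X + a.X)\{b} + a.b.b.X)) :: -a-> s2, -a-> s3
  s2 = (rec X. b.((0 + X + a.X)\{b} + a.b.b.X))\{b} :: stopped
  s3 = b.b.(rec X. b.((0 + X + a.X)\{b} + a.b.b.X)) :: -b-> s4
  s4 = b.(rec X. b.((0 + X + a.X)\{b} + a.b.b.X)) :: -b-> s0
Reachable graph of Q (5 states):
  t0 = rec X. b.((0 + X + a.X)\{b} + b.b.b.X) :: -b-> t1
  t1 = (0 + (rec X. b.((0 + X + a.X)\{b} + b.b.b.X)) + a.(rec X. b.((0 + X + a.X)\{b} + b.b.b.X)))\{b} + b.b.b.(rec X. b.((0 + X + a.X)\{b} + b.b.b.X)) :: -a-> t2, -b-> t3
  t2 = (rec X. b.((0 + X + a.X)\{b} + b.b.b.X))\{b} :: stopped
  t3 = b.b.(rec X. b.((0 + X + a.X)\{b} + b.b.b.X)) :: -b-> t4
  t4 = b.(rec X. b.((0 + X + a.X)\{b} + b.b.b.X)) :: -b-> t0
Trace ⟨bab⟩ through P, begin at {s0}:
  after b @ step 1: {s1}
  after a @ step 2: {s2, s3}
  after b @ step 3: {s4}
  ✓ P
Trace ⟨bab⟩ through Q, begin at {t0}:
  after b @ step 1: {t1}
  after a @ step 2: {t2}
  after b @ step 3: ∅ (Q stuck)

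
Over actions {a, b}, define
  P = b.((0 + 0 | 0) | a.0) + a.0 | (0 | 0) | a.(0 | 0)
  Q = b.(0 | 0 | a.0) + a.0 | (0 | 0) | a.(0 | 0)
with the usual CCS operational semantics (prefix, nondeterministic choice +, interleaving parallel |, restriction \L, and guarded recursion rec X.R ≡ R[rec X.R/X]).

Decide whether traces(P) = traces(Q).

traces(P) = traces(Q)

Reachable graph of P (6 states):
  p0 = b.((0 + 0 | 0) | a.0) + a.0 | (0 | 0) | a.(0 | 0) has moves -a-> p1, -a-> p2, -b-> p3
  p1 = 0 | (0 | 0) | a.(0 | 0) has moves -a-> p4
  p2 = a.0 | (0 | 0) | (0 | 0) has moves -a-> p4
  p3 = (0 + 0 | 0) | a.0 has moves -a-> p5
  p4 = 0 | (0 | 0) | (0 | 0) has moves deadlocked
  p5 = (0 + 0 | 0) | 0 has moves deadlocked
Reachable graph of Q (6 states):
  q0 = b.(0 | 0 | a.0) + a.0 | (0 | 0) | a.(0 | 0) has moves -a-> q1, -a-> q2, -b-> q3
  q1 = 0 | (0 | 0) | a.(0 | 0) has moves -a-> q4
  q2 = a.0 | (0 | 0) | (0 | 0) has moves -a-> q4
  q3 = 0 | 0 | a.0 has moves -a-> q5
  q4 = 0 | (0 | 0) | (0 | 0) has moves deadlocked
  q5 = 0 | 0 | 0 has moves deadlocked
Partition-refinement fixed point:
  B0 = {p0, q0}
  B1 = {p1, p2, p3, q1, q2, q3}
  B2 = {p4, p5, q4, q5}
p0 ∈ B0, q0 ∈ B0 → same block
Bisimilar ⇒ trace-equivalent.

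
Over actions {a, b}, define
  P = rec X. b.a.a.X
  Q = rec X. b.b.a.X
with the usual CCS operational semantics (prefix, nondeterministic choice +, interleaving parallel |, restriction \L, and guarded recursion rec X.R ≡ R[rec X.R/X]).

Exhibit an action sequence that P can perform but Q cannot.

Reachable graph of P (3 states):
  m0 = rec X. b.a.a.X | --b--▸ m1
  m1 = a.a.(rec X. b.a.a.X) | --a--▸ m2
  m2 = a.(rec X. b.a.a.X) | --a--▸ m0
Reachable graph of Q (3 states):
  n0 = rec X. b.b.a.X | --b--▸ n1
  n1 = b.a.(rec X. b.b.a.X) | --b--▸ n2
  n2 = a.(rec X. b.b.a.X) | --a--▸ n0
Executing ba from P (initial set {m0}):
  step 1 (b): {m1}
  step 2 (a): {m2}
  P completes σ.
Executing ba from Q (initial set {n0}):
  step 1 (b): {n1}
  step 2 (a): no successor for Q

ba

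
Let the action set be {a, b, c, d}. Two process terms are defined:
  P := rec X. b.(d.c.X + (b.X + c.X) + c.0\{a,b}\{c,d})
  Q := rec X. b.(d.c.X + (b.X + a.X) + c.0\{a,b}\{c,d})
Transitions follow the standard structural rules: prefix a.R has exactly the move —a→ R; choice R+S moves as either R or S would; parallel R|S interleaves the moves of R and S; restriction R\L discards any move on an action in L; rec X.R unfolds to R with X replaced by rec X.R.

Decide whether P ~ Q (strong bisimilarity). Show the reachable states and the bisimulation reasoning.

not bisimilar

LTS(P): 4 reachable states
  u0 = rec X. b.(d.c.X + (b.X + c.X) + c.0\{a,b}\{c,d}) :: =b=> u1
  u1 = d.c.(rec X. b.(d.c.X + (b.X + c.X) + c.0\{a,b}\{c,d})) + (b.(rec X. b.(d.c.X + (b.X + c.X) + c.0\{a,b}\{c,d})) + c.(rec X. b.(d.c.X + (b.X + c.X) + c.0\{a,b}\{c,d}))) + c.0\{a,b}\{c,d} :: =b=> u0, =c=> u0, =c=> u2, =d=> u3
  u2 = 0\{a,b}\{c,d} :: stopped
  u3 = c.(rec X. b.(d.c.X + (b.X + c.X) + c.0\{a,b}\{c,d})) :: =c=> u0
LTS(Q): 4 reachable states
  v0 = rec X. b.(d.c.X + (b.X + a.X) + c.0\{a,b}\{c,d}) :: =b=> v1
  v1 = d.c.(rec X. b.(d.c.X + (b.X + a.X) + c.0\{a,b}\{c,d})) + (b.(rec X. b.(d.c.X + (b.X + a.X) + c.0\{a,b}\{c,d})) + a.(rec X. b.(d.c.X + (b.X + a.X) + c.0\{a,b}\{c,d}))) + c.0\{a,b}\{c,d} :: =a=> v0, =b=> v0, =c=> v2, =d=> v3
  v2 = 0\{a,b}\{c,d} :: stopped
  v3 = c.(rec X. b.(d.c.X + (b.X + a.X) + c.0\{a,b}\{c,d})) :: =c=> v0
Coarsest stable partition (strong bisimilarity classes):
  B0 = {u0}
  B1 = {u1}
  B2 = {u3}
  B3 = {u2, v2}
  B4 = {v0}
  B5 = {v1}
  B6 = {v3}
u0 ∈ B0, v0 ∈ B4 → different blocks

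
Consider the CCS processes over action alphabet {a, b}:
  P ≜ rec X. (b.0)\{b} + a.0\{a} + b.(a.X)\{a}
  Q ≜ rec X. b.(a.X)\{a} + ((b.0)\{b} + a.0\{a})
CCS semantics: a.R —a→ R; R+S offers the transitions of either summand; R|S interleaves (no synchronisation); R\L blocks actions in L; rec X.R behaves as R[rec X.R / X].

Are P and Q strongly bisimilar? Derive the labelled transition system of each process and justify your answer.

LTS(P): 3 reachable states
  s0 = rec X. (b.0)\{b} + a.0\{a} + b.(a.X)\{a} ⊢ -a-> s1, -b-> s2
  s1 = 0\{a} ⊢ ∅
  s2 = (a.(rec X. (b.0)\{b} + a.0\{a} + b.(a.X)\{a}))\{a} ⊢ ∅
LTS(Q): 3 reachable states
  t0 = rec X. b.(a.X)\{a} + ((b.0)\{b} + a.0\{a}) ⊢ -a-> t1, -b-> t2
  t1 = 0\{a} ⊢ ∅
  t2 = (a.(rec X. b.(a.X)\{a} + ((b.0)\{b} + a.0\{a})))\{a} ⊢ ∅
Partition-refinement fixed point:
  B0 = {s0, t0}
  B1 = {s1, s2, t1, t2}
s0 ∈ B0, t0 ∈ B0 → same block

YES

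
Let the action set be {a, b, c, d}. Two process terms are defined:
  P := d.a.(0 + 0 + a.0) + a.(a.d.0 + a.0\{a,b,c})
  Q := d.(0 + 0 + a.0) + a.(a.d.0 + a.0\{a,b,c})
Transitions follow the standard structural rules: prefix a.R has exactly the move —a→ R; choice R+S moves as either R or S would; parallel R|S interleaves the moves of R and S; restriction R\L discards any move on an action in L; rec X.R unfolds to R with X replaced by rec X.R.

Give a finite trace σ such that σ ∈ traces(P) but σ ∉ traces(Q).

daa

Reachable graph of P (7 states):
  s0 = d.a.(0 + 0 + a.0) + a.(a.d.0 + a.0\{a,b,c}) has moves =a=> s1, =d=> s2
  s1 = a.d.0 + a.0\{a,b,c} has moves =a=> s3, =a=> s4
  s2 = a.(0 + 0 + a.0) has moves =a=> s5
  s3 = 0\{a,b,c} has moves (no moves)
  s4 = d.0 has moves =d=> s6
  s5 = 0 + 0 + a.0 has moves =a=> s6
  s6 = 0 has moves (no moves)
Reachable graph of Q (6 states):
  t0 = d.(0 + 0 + a.0) + a.(a.d.0 + a.0\{a,b,c}) has moves =a=> t1, =d=> t2
  t1 = a.d.0 + a.0\{a,b,c} has moves =a=> t3, =a=> t4
  t2 = 0 + 0 + a.0 has moves =a=> t5
  t3 = 0\{a,b,c} has moves (no moves)
  t4 = d.0 has moves =d=> t5
  t5 = 0 has moves (no moves)
Executing daa from P (initial set {s0}):
  after d @ step 1: {s2}
  after a @ step 2: {s5}
  after a @ step 3: {s6}
  P completes σ.
Executing daa from Q (initial set {t0}):
  after d @ step 1: {t2}
  after a @ step 2: {t5}
  after a @ step 3: ∅  — Q cannot continue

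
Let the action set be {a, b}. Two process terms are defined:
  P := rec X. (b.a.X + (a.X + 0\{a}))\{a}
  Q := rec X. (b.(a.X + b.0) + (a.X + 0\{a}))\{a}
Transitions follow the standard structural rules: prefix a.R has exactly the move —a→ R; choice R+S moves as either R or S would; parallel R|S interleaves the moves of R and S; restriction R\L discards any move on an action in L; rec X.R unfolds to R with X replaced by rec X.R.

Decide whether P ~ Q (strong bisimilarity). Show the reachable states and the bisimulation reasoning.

NO

LTS(P): 2 reachable states
  s0 = rec X. (b.a.X + (a.X + 0\{a}))\{a} → -b-> s1
  s1 = (a.(rec X. (b.a.X + (a.X + 0\{a}))\{a}))\{a} → ∅
LTS(Q): 3 reachable states
  t0 = rec X. (b.(a.X + b.0) + (a.X + 0\{a}))\{a} → -b-> t1
  t1 = (a.(rec X. (b.(a.X + b.0) + (a.X + 0\{a}))\{a}) + b.0)\{a} → -b-> t2
  t2 = 0\{a} → ∅
Partition-refinement fixed point:
  B0 = {s0, t1}
  B1 = {s1, t2}
  B2 = {t0}
s0 ∈ B0, t0 ∈ B2 → different blocks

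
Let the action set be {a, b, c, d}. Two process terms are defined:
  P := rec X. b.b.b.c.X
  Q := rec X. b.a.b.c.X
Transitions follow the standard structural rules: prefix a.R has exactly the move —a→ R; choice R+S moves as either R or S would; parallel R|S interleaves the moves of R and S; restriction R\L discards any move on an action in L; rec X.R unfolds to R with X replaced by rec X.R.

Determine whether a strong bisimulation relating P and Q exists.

LTS(P): 4 reachable states
  m0 = rec X. b.b.b.c.X :: --b--▸ m1
  m1 = b.b.c.(rec X. b.b.b.c.X) :: --b--▸ m2
  m2 = b.c.(rec X. b.b.b.c.X) :: --b--▸ m3
  m3 = c.(rec X. b.b.b.c.X) :: --c--▸ m0
LTS(Q): 4 reachable states
  n0 = rec X. b.a.b.c.X :: --b--▸ n1
  n1 = a.b.c.(rec X. b.a.b.c.X) :: --a--▸ n2
  n2 = b.c.(rec X. b.a.b.c.X) :: --b--▸ n3
  n3 = c.(rec X. b.a.b.c.X) :: --c--▸ n0
Coarsest stable partition (strong bisimilarity classes):
  B0 = {m0}
  B1 = {m1}
  B2 = {m2}
  B3 = {m3}
  B4 = {n0}
  B5 = {n1}
  B6 = {n2}
  B7 = {n3}
m0 ∈ B0, n0 ∈ B4 → different blocks

not bisimilar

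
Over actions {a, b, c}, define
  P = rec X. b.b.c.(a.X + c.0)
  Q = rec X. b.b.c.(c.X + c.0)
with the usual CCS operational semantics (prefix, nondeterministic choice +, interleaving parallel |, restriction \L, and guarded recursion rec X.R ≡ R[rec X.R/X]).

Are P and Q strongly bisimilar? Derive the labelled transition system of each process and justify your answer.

LTS(P): 5 reachable states
  s0 = rec X. b.b.c.(a.X + c.0) → =b=> s1
  s1 = b.c.(a.(rec X. b.b.c.(a.X + c.0)) + c.0) → =b=> s2
  s2 = c.(a.(rec X. b.b.c.(a.X + c.0)) + c.0) → =c=> s3
  s3 = a.(rec X. b.b.c.(a.X + c.0)) + c.0 → =a=> s0, =c=> s4
  s4 = 0 → ∅
LTS(Q): 5 reachable states
  t0 = rec X. b.b.c.(c.X + c.0) → =b=> t1
  t1 = b.c.(c.(rec X. b.b.c.(c.X + c.0)) + c.0) → =b=> t2
  t2 = c.(c.(rec X. b.b.c.(c.X + c.0)) + c.0) → =c=> t3
  t3 = c.(rec X. b.b.c.(c.X + c.0)) + c.0 → =c=> t0, =c=> t4
  t4 = 0 → ∅
Partition-refinement fixed point:
  B0 = {s0}
  B1 = {s1}
  B2 = {s2}
  B3 = {s3}
  B4 = {s4, t4}
  B5 = {t0}
  B6 = {t1}
  B7 = {t2}
  B8 = {t3}
s0 ∈ B0, t0 ∈ B5 → different blocks

P ≁ Q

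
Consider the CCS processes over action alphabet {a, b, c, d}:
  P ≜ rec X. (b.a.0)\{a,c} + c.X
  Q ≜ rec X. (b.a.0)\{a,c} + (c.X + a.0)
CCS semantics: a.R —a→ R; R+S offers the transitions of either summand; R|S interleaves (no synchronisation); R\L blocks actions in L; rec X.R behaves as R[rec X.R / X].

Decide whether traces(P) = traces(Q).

NO — witness ⟨a⟩

Reachable graph of P (2 states):
  m0 = rec X. (b.a.0)\{a,c} + c.X → —b→ m1, —c→ m0
  m1 = (a.0)\{a,c} → (no moves)
Reachable graph of Q (3 states):
  n0 = rec X. (b.a.0)\{a,c} + (c.X + a.0) → —a→ n1, —b→ n2, —c→ n0
  n1 = 0 → (no moves)
  n2 = (a.0)\{a,c} → (no moves)
Executing a from Q (initial set {n0}):
  after a @ step 1: {n1}
  Q completes σ.
Executing a from P (initial set {m0}):
  after a @ step 1: ∅  — P cannot continue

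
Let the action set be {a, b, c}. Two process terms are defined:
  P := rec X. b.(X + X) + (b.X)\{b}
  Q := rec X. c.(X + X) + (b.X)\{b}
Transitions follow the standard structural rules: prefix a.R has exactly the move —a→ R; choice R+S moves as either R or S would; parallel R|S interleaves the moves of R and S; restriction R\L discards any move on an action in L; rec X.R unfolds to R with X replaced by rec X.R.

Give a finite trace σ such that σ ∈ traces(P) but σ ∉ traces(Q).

b

LTS(P): 2 reachable states
  s0 = rec X. b.(X + X) + (b.X)\{b} ⊢ =b=> s1
  s1 = (rec X. b.(X + X) + (b.X)\{b}) + (rec X. b.(X + X) + (b.X)\{b}) ⊢ =b=> s1
LTS(Q): 2 reachable states
  t0 = rec X. c.(X + X) + (b.X)\{b} ⊢ =c=> t1
  t1 = (rec X. c.(X + X) + (b.X)\{b}) + (rec X. c.(X + X) + (b.X)\{b}) ⊢ =c=> t1
Trace ⟨b⟩ through P, begin at {s0}:
  after b @ step 1: {s1}
  — P admits the full trace.
Trace ⟨b⟩ through Q, begin at {t0}:
  after b @ step 1: ∅ (Q stuck)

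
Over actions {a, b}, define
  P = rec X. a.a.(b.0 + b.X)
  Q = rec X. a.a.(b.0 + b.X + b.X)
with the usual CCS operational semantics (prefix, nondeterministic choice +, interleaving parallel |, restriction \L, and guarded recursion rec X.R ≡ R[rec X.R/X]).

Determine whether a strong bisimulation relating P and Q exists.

P ~ Q

Reachable graph of P (4 states):
  s0 = rec X. a.a.(b.0 + b.X) has moves =a=> s1
  s1 = a.(b.0 + b.(rec X. a.a.(b.0 + b.X))) has moves =a=> s2
  s2 = b.0 + b.(rec X. a.a.(b.0 + b.X)) has moves =b=> s0, =b=> s3
  s3 = 0 has moves deadlocked
Reachable graph of Q (4 states):
  t0 = rec X. a.a.(b.0 + b.X + b.X) has moves =a=> t1
  t1 = a.(b.0 + b.(rec X. a.a.(b.0 + b.X + b.X)) + b.(rec X. a.a.(b.0 + b.X + b.X))) has moves =a=> t2
  t2 = b.0 + b.(rec X. a.a.(b.0 + b.X + b.X)) + b.(rec X. a.a.(b.0 + b.X + b.X)) has moves =b=> t0, =b=> t3
  t3 = 0 has moves deadlocked
Partition-refinement fixed point:
  B0 = {s0, t0}
  B1 = {s1, t1}
  B2 = {s2, t2}
  B3 = {s3, t3}
s0 ∈ B0, t0 ∈ B0 → same block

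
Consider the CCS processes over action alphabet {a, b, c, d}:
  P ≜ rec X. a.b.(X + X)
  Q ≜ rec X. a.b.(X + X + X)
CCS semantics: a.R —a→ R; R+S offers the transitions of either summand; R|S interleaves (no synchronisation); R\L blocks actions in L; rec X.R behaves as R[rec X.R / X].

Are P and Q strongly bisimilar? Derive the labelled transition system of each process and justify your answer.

P's transition system — 3 states:
  p0 = rec X. a.b.(X + X) :: —a→ p1
  p1 = b.((rec X. a.b.(X + X)) + (rec X. a.b.(X + X))) :: —b→ p2
  p2 = (rec X. a.b.(X + X)) + (rec X. a.b.(X + X)) :: —a→ p1
Q's transition system — 3 states:
  q0 = rec X. a.b.(X + X + X) :: —a→ q1
  q1 = b.((rec X. a.b.(X + X + X)) + (rec X. a.b.(X + X + X)) + (rec X. a.b.(X + X + X))) :: —b→ q2
  q2 = (rec X. a.b.(X + X + X)) + (rec X. a.b.(X + X + X)) + (rec X. a.b.(X + X + X)) :: —a→ q1
Partition-refinement fixed point:
  B0 = {p0, p2, q0, q2}
  B1 = {p1, q1}
p0 ∈ B0, q0 ∈ B0 → same block

P ~ Q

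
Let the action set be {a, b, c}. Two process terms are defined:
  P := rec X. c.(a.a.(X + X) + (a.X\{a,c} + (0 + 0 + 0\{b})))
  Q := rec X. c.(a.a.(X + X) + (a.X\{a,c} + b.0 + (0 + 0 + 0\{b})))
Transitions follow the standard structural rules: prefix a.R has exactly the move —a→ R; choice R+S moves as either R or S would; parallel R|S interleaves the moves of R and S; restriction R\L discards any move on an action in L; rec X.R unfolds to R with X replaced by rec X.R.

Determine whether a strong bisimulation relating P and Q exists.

P's transition system — 5 states:
  u0 = rec X. c.(a.a.(X + X) + (a.X\{a,c} + (0 + 0 + 0\{b}))) ⊢ --c--▸ u1
  u1 = a.a.((rec X. c.(a.a.(X + X) + (a.X\{a,c} + (0 + 0 + 0\{b})))) + (rec X. c.(a.a.(X + X) + (a.X\{a,c} + (0 + 0 + 0\{b}))))) + (a.(rec X. c.(a.a.(X + X) + (a.X\{a,c} + (0 + 0 + 0\{b}))))\{a,c} + (0 + 0 + 0\{b})) ⊢ --a--▸ u2, --a--▸ u3
  u2 = (rec X. c.(a.a.(X + X) + (a.X\{a,c} + (0 + 0 + 0\{b}))))\{a,c} ⊢ ∅
  u3 = a.((rec X. c.(a.a.(X + X) + (a.X\{a,c} + (0 + 0 + 0\{b})))) + (rec X. c.(a.a.(X + X) + (a.X\{a,c} + (0 + 0 + 0\{b}))))) ⊢ --a--▸ u4
  u4 = (rec X. c.(a.a.(X + X) + (a.X\{a,c} + (0 + 0 + 0\{b})))) + (rec X. c.(a.a.(X + X) + (a.X\{a,c} + (0 + 0 + 0\{b})))) ⊢ --c--▸ u1
Q's transition system — 6 states:
  v0 = rec X. c.(a.a.(X + X) + (a.X\{a,c} + b.0 + (0 + 0 + 0\{b}))) ⊢ --c--▸ v1
  v1 = a.a.((rec X. c.(a.a.(X + X) + (a.X\{a,c} + b.0 + (0 + 0 + 0\{b})))) + (rec X. c.(a.a.(X + X) + (a.X\{a,c} + b.0 + (0 + 0 + 0\{b}))))) + (a.(rec X. c.(a.a.(X + X) + (a.X\{a,c} + b.0 + (0 + 0 + 0\{b}))))\{a,c} + b.0 + (0 + 0 + 0\{b})) ⊢ --a--▸ v2, --a--▸ v3, --b--▸ v4
  v2 = (rec X. c.(a.a.(X + X) + (a.X\{a,c} + b.0 + (0 + 0 + 0\{b}))))\{a,c} ⊢ ∅
  v3 = a.((rec X. c.(a.a.(X + X) + (a.X\{a,c} + b.0 + (0 + 0 + 0\{b})))) + (rec X. c.(a.a.(X + X) + (a.X\{a,c} + b.0 + (0 + 0 + 0\{b}))))) ⊢ --a--▸ v5
  v4 = 0 ⊢ ∅
  v5 = (rec X. c.(a.a.(X + X) + (a.X\{a,c} + b.0 + (0 + 0 + 0\{b})))) + (rec X. c.(a.a.(X + X) + (a.X\{a,c} + b.0 + (0 + 0 + 0\{b})))) ⊢ --c--▸ v1
Coarsest stable partition (strong bisimilarity classes):
  B0 = {u0, u4}
  B1 = {u1}
  B2 = {u2, v2, v4}
  B3 = {u3}
  B4 = {v0, v5}
  B5 = {v1}
  B6 = {v3}
u0 ∈ B0, v0 ∈ B4 → different blocks

P ≁ Q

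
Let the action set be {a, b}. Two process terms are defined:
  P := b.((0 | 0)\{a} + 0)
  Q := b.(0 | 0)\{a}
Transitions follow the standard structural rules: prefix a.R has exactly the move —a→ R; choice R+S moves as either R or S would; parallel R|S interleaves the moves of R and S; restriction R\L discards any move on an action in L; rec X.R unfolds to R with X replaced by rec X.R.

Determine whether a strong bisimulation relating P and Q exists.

Reachable graph of P (2 states):
  m0 = b.((0 | 0)\{a} + 0) ⊢ —b→ m1
  m1 = (0 | 0)\{a} + 0 ⊢ deadlocked
Reachable graph of Q (2 states):
  n0 = b.(0 | 0)\{a} ⊢ —b→ n1
  n1 = (0 | 0)\{a} ⊢ deadlocked
Partition-refinement fixed point:
  B0 = {m0, n0}
  B1 = {m1, n1}
m0 ∈ B0, n0 ∈ B0 → same block

P ~ Q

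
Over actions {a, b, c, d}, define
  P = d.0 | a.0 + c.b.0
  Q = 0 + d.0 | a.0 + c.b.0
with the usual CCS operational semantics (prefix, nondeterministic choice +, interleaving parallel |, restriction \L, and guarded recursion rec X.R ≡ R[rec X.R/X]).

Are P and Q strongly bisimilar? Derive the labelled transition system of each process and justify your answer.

P's transition system — 6 states:
  u0 = d.0 | a.0 + c.b.0 | ··a··> u1, ··c··> u2, ··d··> u3
  u1 = d.0 | 0 | ··d··> u4
  u2 = b.0 | ··b··> u5
  u3 = 0 | a.0 | ··a··> u4
  u4 = 0 | 0 | stopped
  u5 = 0 | stopped
Q's transition system — 6 states:
  v0 = 0 + d.0 | a.0 + c.b.0 | ··a··> v1, ··c··> v2, ··d··> v3
  v1 = d.0 | 0 | ··d··> v4
  v2 = b.0 | ··b··> v5
  v3 = 0 | a.0 | ··a··> v4
  v4 = 0 | 0 | stopped
  v5 = 0 | stopped
Bisimilarity quotient blocks:
  B0 = {u0, v0}
  B1 = {u3, v3}
  B2 = {u4, u5, v4, v5}
  B3 = {u1, v1}
  B4 = {u2, v2}
u0 ∈ B0, v0 ∈ B0 → same block

P ~ Q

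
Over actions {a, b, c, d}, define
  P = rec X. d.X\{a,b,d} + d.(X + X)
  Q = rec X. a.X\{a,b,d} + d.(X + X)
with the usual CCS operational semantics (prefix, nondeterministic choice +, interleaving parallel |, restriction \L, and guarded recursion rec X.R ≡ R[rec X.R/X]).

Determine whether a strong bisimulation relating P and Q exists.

Reachable graph of P (3 states):
  m0 = rec X. d.X\{a,b,d} + d.(X + X) → —d→ m1, —d→ m2
  m1 = (rec X. d.X\{a,b,d} + d.(X + X)) + (rec X. d.X\{a,b,d} + d.(X + X)) → —d→ m1, —d→ m2
  m2 = (rec X. d.X\{a,b,d} + d.(X + X))\{a,b,d} → stopped
Reachable graph of Q (3 states):
  n0 = rec X. a.X\{a,b,d} + d.(X + X) → —a→ n1, —d→ n2
  n1 = (rec X. a.X\{a,b,d} + d.(X + X))\{a,b,d} → stopped
  n2 = (rec X. a.X\{a,b,d} + d.(X + X)) + (rec X. a.X\{a,b,d} + d.(X + X)) → —a→ n1, —d→ n2
Coarsest stable partition (strong bisimilarity classes):
  B0 = {m0, m1}
  B1 = {m2, n1}
  B2 = {n0, n2}
m0 ∈ B0, n0 ∈ B2 → different blocks

not bisimilar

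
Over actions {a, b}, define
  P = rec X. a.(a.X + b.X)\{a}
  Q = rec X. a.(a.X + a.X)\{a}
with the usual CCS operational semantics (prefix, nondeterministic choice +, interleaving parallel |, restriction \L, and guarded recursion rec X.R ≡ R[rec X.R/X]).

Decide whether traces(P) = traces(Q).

P's transition system — 3 states:
  m0 = rec X. a.(a.X + b.X)\{a} → --a--▸ m1
  m1 = (a.(rec X. a.(a.X + b.X)\{a}) + b.(rec X. a.(a.X + b.X)\{a}))\{a} → --b--▸ m2
  m2 = (rec X. a.(a.X + b.X)\{a})\{a} → deadlocked
Q's transition system — 2 states:
  n0 = rec X. a.(a.X + a.X)\{a} → --a--▸ n1
  n1 = (a.(rec X. a.(a.X + a.X)\{a}) + a.(rec X. a.(a.X + a.X)\{a}))\{a} → deadlocked
Executing ab from P (initial set {m0}):
  [1] a ⇒ {m1}
  [2] b ⇒ {m2}
  ✓ P
Executing ab from Q (initial set {n0}):
  [1] a ⇒ {n1}
  [2] b ⇒ ∅ (Q stuck)

trace-distinct — witness ⟨ab⟩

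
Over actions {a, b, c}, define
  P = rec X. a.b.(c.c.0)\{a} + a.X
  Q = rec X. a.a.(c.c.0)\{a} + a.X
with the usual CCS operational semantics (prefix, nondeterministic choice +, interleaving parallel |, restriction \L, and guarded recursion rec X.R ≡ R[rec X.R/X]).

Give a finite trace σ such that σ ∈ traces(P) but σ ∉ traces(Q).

LTS(P): 5 reachable states
  m0 = rec X. a.b.(c.c.0)\{a} + a.X → -a-> m0, -a-> m1
  m1 = b.(c.c.0)\{a} → -b-> m2
  m2 = (c.c.0)\{a} → -c-> m3
  m3 = (c.0)\{a} → -c-> m4
  m4 = 0\{a} → stopped
LTS(Q): 5 reachable states
  n0 = rec X. a.a.(c.c.0)\{a} + a.X → -a-> n0, -a-> n1
  n1 = a.(c.c.0)\{a} → -a-> n2
  n2 = (c.c.0)\{a} → -c-> n3
  n3 = (c.0)\{a} → -c-> n4
  n4 = 0\{a} → stopped
Run σ = ⟨ab⟩ on P: start {m0}
  after a @ step 1: {m0, m1}
  after b @ step 2: {m2}
  ✓ P
Run σ = ⟨ab⟩ on Q: start {n0}
  after a @ step 1: {n0, n1}
  after b @ step 2: no successor for Q

ab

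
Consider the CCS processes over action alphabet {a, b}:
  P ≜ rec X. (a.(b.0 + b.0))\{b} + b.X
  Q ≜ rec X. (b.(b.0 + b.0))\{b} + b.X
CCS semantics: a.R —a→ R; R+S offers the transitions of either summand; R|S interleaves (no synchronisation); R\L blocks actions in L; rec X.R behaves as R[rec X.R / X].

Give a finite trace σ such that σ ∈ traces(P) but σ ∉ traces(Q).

P's transition system — 2 states:
  u0 = rec X. (a.(b.0 + b.0))\{b} + b.X ⊢ ··a··> u1, ··b··> u0
  u1 = (b.0 + b.0)\{b} ⊢ (no moves)
Q's transition system — 1 states:
  v0 = rec X. (b.(b.0 + b.0))\{b} + b.X ⊢ ··b··> v0
Executing a from P (initial set {u0}):
  after a @ step 1: {u1}
  ✓ P
Executing a from Q (initial set {v0}):
  after a @ step 1: no successor for Q

a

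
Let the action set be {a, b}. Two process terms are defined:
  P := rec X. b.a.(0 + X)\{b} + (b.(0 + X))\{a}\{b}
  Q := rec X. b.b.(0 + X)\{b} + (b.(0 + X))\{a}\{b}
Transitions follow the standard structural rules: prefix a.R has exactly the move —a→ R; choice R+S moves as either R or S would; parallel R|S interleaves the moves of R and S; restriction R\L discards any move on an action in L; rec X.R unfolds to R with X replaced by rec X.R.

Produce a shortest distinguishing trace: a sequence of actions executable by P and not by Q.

ba

Reachable graph of P (3 states):
  s0 = rec X. b.a.(0 + X)\{b} + (b.(0 + X))\{a}\{b} :: ··b··> s1
  s1 = a.(0 + (rec X. b.a.(0 + X)\{b} + (b.(0 + X))\{a}\{b}))\{b} :: ··a··> s2
  s2 = (0 + (rec X. b.a.(0 + X)\{b} + (b.(0 + X))\{a}\{b}))\{b} :: deadlocked
Reachable graph of Q (3 states):
  t0 = rec X. b.b.(0 + X)\{b} + (b.(0 + X))\{a}\{b} :: ··b··> t1
  t1 = b.(0 + (rec X. b.b.(0 + X)\{b} + (b.(0 + X))\{a}\{b}))\{b} :: ··b··> t2
  t2 = (0 + (rec X. b.b.(0 + X)\{b} + (b.(0 + X))\{a}\{b}))\{b} :: deadlocked
Trace ⟨ba⟩ through P, begin at {s0}:
  step 1 (b): {s1}
  step 2 (a): {s2}
  ✓ P
Trace ⟨ba⟩ through Q, begin at {t0}:
  step 1 (b): {t1}
  step 2 (a): ∅ (Q stuck)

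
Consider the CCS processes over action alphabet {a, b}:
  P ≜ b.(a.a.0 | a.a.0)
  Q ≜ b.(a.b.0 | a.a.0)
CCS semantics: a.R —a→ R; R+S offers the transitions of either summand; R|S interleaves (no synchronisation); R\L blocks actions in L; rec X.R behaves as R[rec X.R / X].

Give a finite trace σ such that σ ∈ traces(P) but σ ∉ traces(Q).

LTS(P): 10 reachable states
  u0 = b.(a.a.0 | a.a.0) :: =b=> u1
  u1 = a.a.0 | a.a.0 :: =a=> u2, =a=> u3
  u2 = a.0 | a.a.0 :: =a=> u4, =a=> u5
  u3 = a.a.0 | a.0 :: =a=> u5, =a=> u6
  u4 = 0 | a.a.0 :: =a=> u7
  u5 = a.0 | a.0 :: =a=> u7, =a=> u8
  u6 = a.a.0 | 0 :: =a=> u8
  u7 = 0 | a.0 :: =a=> u9
  u8 = a.0 | 0 :: =a=> u9
  u9 = 0 | 0 :: ·
LTS(Q): 10 reachable states
  v0 = b.(a.b.0 | a.a.0) :: =b=> v1
  v1 = a.b.0 | a.a.0 :: =a=> v2, =a=> v3
  v2 = a.b.0 | a.0 :: =a=> v4, =a=> v5
  v3 = b.0 | a.a.0 :: =a=> v5, =b=> v6
  v4 = a.b.0 | 0 :: =a=> v7
  v5 = b.0 | a.0 :: =a=> v7, =b=> v8
  v6 = 0 | a.a.0 :: =a=> v8
  v7 = b.0 | 0 :: =b=> v9
  v8 = 0 | a.0 :: =a=> v9
  v9 = 0 | 0 :: ·
Executing baaaa from P (initial set {u0}):
  after b @ step 1: {u1}
  after a @ step 2: {u2, u3}
  after a @ step 3: {u4, u5, u6}
  after a @ step 4: {u7, u8}
  after a @ step 5: {u9}
  ✓ P
Executing baaaa from Q (initial set {v0}):
  after b @ step 1: {v1}
  after a @ step 2: {v2, v3}
  after a @ step 3: {v4, v5}
  after a @ step 4: {v7}
  after a @ step 5: ∅  — Q cannot continue

baaaa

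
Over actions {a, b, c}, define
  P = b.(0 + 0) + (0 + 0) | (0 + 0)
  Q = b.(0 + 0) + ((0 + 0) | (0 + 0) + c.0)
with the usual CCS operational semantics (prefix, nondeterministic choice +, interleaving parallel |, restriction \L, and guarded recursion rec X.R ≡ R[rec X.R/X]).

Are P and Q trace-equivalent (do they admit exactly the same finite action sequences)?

P's transition system — 2 states:
  p0 = b.(0 + 0) + (0 + 0) | (0 + 0) :: ··b··> p1
  p1 = 0 + 0 :: ∅
Q's transition system — 3 states:
  q0 = b.(0 + 0) + ((0 + 0) | (0 + 0) + c.0) :: ··b··> q1, ··c··> q2
  q1 = 0 + 0 :: ∅
  q2 = 0 :: ∅
Run σ = ⟨c⟩ on Q: start {q0}
  after c @ step 1: {q2}
  ✓ Q
Run σ = ⟨c⟩ on P: start {p0}
  after c @ step 1: ∅  — P cannot continue

NO — witness ⟨c⟩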